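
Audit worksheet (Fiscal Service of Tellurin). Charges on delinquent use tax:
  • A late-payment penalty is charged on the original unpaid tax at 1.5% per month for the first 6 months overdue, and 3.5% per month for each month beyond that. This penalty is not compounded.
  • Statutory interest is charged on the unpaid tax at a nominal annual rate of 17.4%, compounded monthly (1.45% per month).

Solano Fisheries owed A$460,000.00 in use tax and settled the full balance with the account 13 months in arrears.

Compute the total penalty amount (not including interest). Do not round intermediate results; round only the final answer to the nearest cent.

A$154,100.00

Penalty, months 1–6: 6 × 1.5% × A$460,000.00 = A$41,400.00
Penalty, months 7–13: 7 × 3.5% × A$460,000.00 = A$112,700.00
Total penalty = A$41,400.00 + A$112,700.00 = A$154,100.00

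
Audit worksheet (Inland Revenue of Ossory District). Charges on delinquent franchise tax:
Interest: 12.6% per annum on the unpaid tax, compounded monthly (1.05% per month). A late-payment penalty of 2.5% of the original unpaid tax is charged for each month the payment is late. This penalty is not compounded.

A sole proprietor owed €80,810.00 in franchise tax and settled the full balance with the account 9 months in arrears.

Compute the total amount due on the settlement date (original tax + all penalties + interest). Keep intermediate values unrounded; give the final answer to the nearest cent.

Late-payment penalty: 9 × 2.5% × €80,810.00 = €18,182.25
Interest: €80,810.00 × ((1 + 0.0105)^9 − 1) = €80,810.00 × 0.0985678… = €7,965.2630…
Total = €80,810.00 + €18,182.2500 + €7,965.2630… = €106,957.51

€106,957.51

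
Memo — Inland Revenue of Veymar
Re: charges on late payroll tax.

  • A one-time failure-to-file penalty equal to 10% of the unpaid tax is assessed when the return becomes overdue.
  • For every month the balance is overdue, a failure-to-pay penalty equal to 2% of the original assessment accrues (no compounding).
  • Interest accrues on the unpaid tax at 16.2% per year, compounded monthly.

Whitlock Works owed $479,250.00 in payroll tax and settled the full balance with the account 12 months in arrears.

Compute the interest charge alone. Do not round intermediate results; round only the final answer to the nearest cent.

Interest (16.2%/yr ÷ 12 = 1.35%/month): $479,250.00 × ((1 + 0.0135)^12 − 1) = $83,670.6207…

$83,670.62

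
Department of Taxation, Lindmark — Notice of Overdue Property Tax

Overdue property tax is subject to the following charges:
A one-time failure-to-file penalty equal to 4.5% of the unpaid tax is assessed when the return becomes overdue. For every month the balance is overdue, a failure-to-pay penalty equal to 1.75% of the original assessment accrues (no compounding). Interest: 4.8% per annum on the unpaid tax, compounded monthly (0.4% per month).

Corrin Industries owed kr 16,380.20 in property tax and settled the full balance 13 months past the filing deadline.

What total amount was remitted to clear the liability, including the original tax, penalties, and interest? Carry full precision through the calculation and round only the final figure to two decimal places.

kr 21,716.32

Failure-to-file penalty: 4.5% × kr 16,380.20 = kr 737.11…
Failure-to-pay penalty = 1.75% × kr 16,380.20 × 13 mo = kr 3,726.50…
Interest: kr 16,380.20 × ((1 + 0.004)^13 − 1) = kr 16,380.20 × 0.0532665… = kr 872.5157…
Total = kr 16,380.20 + kr 4,463.6045 + kr 872.5157… = kr 21,716.32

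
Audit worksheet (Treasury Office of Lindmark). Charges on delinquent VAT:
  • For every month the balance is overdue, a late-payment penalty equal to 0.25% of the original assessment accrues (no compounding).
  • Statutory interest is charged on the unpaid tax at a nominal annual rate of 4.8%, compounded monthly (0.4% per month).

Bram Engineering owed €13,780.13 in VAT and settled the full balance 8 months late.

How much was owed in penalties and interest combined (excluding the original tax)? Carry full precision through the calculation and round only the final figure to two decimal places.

€722.79

Late-payment penalty: 8 × 0.25% × €13,780.13 = €275.60…
Interest: €13,780.13 × ((1 + 0.004)^8 − 1) = €13,780.13 × 0.0324516… = €447.1873…
Penalties + interest = €275.6026 + €447.1873… = €722.79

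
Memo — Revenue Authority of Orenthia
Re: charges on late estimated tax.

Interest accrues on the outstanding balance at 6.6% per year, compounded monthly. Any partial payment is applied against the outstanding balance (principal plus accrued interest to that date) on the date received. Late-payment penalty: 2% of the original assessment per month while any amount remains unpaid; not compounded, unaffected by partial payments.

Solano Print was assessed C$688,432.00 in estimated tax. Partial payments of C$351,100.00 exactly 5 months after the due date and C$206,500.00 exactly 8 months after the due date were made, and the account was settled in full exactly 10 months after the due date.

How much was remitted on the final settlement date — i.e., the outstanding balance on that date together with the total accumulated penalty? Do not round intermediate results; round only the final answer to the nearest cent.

C$295,293.38

Monthly rate = 6.6% ÷ 12 = 0.55%
Balance at month 5: C$688,432.0000 × (1 + 0.0055)^5 = C$707,573.2792…
After C$351,100.00 payment: C$707,573.2792… − C$351,100.00 = C$356,473.2792…
Balance at month 8: C$356,473.2792… × (1 + 0.0055)^3 = C$362,387.4976…
After C$206,500.00 payment: C$362,387.4976… − C$206,500.00 = C$155,887.4976…
Balance at month 10: C$155,887.4976… × (1 + 0.0055)^2 = C$157,606.9756…
Penalty: 10 × 2% × C$688,432.00 = C$137,686.40
Final settlement = outstanding balance + penalty = C$157,606.9756… + C$137,686.40 = C$295,293.38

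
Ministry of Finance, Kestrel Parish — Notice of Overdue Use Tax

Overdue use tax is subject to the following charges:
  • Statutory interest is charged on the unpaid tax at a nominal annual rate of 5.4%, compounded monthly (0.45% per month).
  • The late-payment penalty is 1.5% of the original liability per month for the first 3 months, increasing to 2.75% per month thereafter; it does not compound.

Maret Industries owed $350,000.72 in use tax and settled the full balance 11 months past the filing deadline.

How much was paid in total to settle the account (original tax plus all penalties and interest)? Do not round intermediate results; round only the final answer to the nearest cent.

Penalty, months 1–3: 3 × 1.5% × $350,000.72 = $15,750.03…
Penalty, months 4–11: 8 × 2.75% × $350,000.72 = $77,000.16…
Interest: $350,000.72 × ((1 + 0.0045)^11 − 1) = $350,000.72 × 0.0506289… = $17,720.1591…
Total = $350,000.72 + $92,750.1908 + $17,720.1591… = $460,471.07

$460,471.07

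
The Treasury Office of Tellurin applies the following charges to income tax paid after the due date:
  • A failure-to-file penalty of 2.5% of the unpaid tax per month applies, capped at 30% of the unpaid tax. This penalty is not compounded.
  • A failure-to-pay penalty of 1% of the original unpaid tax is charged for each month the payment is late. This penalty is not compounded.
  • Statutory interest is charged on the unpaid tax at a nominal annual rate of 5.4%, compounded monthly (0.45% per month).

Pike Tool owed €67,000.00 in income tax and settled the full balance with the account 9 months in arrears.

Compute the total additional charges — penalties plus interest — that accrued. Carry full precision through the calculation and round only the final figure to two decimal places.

€23,867.86

Failure-to-file: 9 × 2.5% × €67,000.00 = €15,075.00 (under the 30% cap)
Failure-to-pay penalty: 9 × 1% × €67,000.00 = €6,030.00
Interest: €67,000.00 × ((1 + 0.0045)^9 − 1) = €67,000.00 × 0.0412367… = €2,762.8593…
Penalties + interest = €21,105.0000 + €2,762.8593… = €23,867.86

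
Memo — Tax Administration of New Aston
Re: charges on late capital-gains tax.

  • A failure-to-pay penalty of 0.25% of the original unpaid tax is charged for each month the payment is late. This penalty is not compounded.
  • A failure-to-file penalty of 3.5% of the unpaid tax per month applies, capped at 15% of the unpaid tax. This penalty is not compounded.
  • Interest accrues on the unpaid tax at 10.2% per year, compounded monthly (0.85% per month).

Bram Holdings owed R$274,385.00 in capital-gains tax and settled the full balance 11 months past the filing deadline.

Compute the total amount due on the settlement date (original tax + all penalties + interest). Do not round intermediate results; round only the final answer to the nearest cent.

R$349,861.95

Failure-to-file: 11 × 3.5% × R$274,385.00 = R$105,638.23…, capped at 15% × R$274,385.00 = R$41,157.75
Failure-to-pay penalty = 0.25% × R$274,385.00 × 11 mo = R$7,545.59…
Interest: R$274,385.00 × ((1 + 0.0085)^11 − 1) = R$274,385.00 × 0.0975768… = R$26,773.6168…
Total = R$274,385.00 + R$48,703.3375 + R$26,773.6168… = R$349,861.95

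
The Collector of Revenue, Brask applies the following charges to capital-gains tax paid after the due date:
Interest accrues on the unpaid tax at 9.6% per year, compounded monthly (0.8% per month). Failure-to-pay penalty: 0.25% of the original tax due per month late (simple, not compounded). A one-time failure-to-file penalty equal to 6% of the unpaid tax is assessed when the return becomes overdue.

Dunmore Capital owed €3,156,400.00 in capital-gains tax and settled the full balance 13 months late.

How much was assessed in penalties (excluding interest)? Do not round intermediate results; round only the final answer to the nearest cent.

€291,967.00

Failure-to-file penalty: 6% × €3,156,400.00 = €189,384.00
Failure-to-pay penalty = 0.25% × €3,156,400.00 × 13 mo = €102,583.00
Total penalty = €189,384.00 + €102,583.00 = €291,967.00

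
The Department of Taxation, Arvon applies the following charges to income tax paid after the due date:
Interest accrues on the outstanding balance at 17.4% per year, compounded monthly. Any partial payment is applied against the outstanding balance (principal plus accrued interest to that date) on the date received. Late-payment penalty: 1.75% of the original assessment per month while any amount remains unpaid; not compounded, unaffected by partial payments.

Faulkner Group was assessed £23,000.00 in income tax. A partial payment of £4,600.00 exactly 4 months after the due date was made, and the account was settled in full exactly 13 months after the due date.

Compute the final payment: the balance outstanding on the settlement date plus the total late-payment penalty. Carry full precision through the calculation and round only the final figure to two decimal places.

£27,729.67

Monthly rate = 17.4% ÷ 12 = 1.45%
Balance at month 4: £23,000.0000 × (1 + 0.0145)^4 = £24,363.2960…
After £4,600.00 payment: £24,363.2960… − £4,600.00 = £19,763.2960…
Balance at month 13: £19,763.2960… × (1 + 0.0145)^9 = £22,497.1673…
Penalty: 13 × 1.75% × £23,000.00 = £5,232.50
Final settlement = outstanding balance + penalty = £22,497.1673… + £5,232.50 = £27,729.67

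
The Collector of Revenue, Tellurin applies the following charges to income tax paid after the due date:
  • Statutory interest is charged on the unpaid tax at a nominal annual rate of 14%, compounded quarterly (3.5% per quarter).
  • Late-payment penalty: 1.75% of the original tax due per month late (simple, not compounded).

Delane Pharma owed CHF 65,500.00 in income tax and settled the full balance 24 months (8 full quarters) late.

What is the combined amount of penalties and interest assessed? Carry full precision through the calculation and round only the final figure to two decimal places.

Late-payment penalty: 24 × 1.75% × CHF 65,500.00 = CHF 27,510.00
Interest: CHF 65,500.00 × ((1 + 0.035)^8 − 1) = CHF 65,500.00 × 0.3168090… = CHF 20,750.9919…
Penalties + interest = CHF 27,510.0000 + CHF 20,750.9919… = CHF 48,260.99

CHF 48,260.99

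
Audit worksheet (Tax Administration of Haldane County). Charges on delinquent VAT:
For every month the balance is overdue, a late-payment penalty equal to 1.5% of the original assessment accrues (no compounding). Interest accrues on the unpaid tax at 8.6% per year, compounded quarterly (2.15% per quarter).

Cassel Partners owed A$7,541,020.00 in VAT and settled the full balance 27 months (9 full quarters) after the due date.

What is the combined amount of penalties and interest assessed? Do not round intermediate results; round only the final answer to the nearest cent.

A$4,645,293.46

Late-payment penalty: 27 × 1.5% × A$7,541,020.00 = A$3,054,113.10
Interest: A$7,541,020.00 × ((1 + 0.0215)^9 − 1) = A$7,541,020.00 × 0.2110033… = A$1,591,180.3601…
Penalties + interest = A$3,054,113.1000 + A$1,591,180.3601… = A$4,645,293.46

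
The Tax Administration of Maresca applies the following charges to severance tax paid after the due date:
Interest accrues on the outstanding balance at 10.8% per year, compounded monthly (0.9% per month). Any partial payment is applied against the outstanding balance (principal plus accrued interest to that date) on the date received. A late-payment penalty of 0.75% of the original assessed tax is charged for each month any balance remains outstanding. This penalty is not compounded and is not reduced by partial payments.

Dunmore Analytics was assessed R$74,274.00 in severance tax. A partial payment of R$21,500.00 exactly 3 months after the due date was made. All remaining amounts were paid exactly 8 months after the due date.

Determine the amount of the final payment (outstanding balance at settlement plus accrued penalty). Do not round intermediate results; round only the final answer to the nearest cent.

Balance at month 3: R$74,274.0000 × (1 + 0.009)^3 = R$76,297.5007…
After R$21,500.00 payment: R$76,297.5007… − R$21,500.00 = R$54,797.5007…
Balance at month 8: R$54,797.5007… × (1 + 0.009)^5 = R$57,308.1755…
Penalty: 8 × 0.75% × R$74,274.00 = R$4,456.44
Final settlement = outstanding balance + penalty = R$57,308.1755… + R$4,456.44 = R$61,764.62

R$61,764.62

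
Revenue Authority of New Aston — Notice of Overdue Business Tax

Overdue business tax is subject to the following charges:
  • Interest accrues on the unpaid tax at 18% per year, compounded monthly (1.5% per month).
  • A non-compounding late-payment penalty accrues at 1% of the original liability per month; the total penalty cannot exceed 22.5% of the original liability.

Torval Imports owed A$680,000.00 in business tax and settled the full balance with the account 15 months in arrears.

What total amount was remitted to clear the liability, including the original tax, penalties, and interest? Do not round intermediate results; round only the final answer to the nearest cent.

Penalty: 15 × 1% × A$680,000.00 = A$102,000.00 (below the 22.5% cap of A$153,000.00)
Interest: A$680,000.00 × ((1 + 0.015)^15 − 1) = A$680,000.00 × 0.2502321… = A$170,157.8053…
Total = A$680,000.00 + A$102,000.0000 + A$170,157.8053… = A$952,157.81

A$952,157.81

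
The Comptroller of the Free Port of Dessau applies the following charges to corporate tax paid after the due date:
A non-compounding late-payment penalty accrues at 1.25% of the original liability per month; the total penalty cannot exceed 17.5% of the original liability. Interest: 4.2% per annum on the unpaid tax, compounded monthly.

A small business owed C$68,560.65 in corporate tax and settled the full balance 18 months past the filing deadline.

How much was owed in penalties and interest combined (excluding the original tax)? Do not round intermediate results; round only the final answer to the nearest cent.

Penalty (uncapped): 18 × 1.25% × C$68,560.65 = C$15,426.15…; cap = 17.5% × C$68,560.65 = C$11,998.11… → penalty = C$11,998.11…
Interest (4.2%/yr ÷ 12 = 0.35%/month): C$68,560.65 × ((1 + 0.0035)^18 − 1) = C$4,450.2512…
Penalties + interest = C$11,998.1138… + C$4,450.2512… = C$16,448.36

C$16,448.36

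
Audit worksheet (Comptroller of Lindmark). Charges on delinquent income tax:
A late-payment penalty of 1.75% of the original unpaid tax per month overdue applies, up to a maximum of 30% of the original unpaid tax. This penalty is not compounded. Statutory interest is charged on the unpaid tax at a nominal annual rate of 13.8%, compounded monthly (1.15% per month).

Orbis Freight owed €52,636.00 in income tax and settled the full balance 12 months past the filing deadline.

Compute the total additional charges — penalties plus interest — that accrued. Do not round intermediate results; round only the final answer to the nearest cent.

Penalty: 12 × 1.75% × €52,636.00 = €11,053.56 (below the 30% cap of €15,790.80)
Interest: €52,636.00 × ((1 + 0.0115)^12 − 1) = €52,636.00 × 0.1470719… = €7,741.2771…
Penalties + interest = €11,053.5600 + €7,741.2771… = €18,794.84

€18,794.84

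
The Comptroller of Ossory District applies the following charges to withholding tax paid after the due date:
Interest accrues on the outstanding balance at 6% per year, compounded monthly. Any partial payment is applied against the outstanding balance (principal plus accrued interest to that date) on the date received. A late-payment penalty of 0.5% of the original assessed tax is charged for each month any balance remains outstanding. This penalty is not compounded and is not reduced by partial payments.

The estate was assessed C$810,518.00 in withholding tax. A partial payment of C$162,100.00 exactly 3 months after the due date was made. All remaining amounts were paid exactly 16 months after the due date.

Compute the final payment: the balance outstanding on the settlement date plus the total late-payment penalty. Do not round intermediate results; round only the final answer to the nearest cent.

Monthly rate = 6% ÷ 12 = 0.5%
Balance at month 3: C$810,518.0000 × (1 + 0.005)^3 = C$822,736.6602…
After C$162,100.00 payment: C$822,736.6602… − C$162,100.00 = C$660,636.6602…
Balance at month 16: C$660,636.6602… × (1 + 0.005)^13 = C$704,890.2002…
Penalty: 16 × 0.5% × C$810,518.00 = C$64,841.44
Final settlement = outstanding balance + penalty = C$704,890.2002… + C$64,841.44 = C$769,731.64

C$769,731.64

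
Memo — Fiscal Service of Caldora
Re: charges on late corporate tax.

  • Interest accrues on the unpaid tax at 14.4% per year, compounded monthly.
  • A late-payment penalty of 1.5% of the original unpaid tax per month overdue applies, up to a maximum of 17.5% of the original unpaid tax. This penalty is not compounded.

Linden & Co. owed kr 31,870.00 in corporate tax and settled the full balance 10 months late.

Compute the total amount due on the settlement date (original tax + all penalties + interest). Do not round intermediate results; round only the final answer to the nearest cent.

Penalty: 10 × 1.5% × kr 31,870.00 = kr 4,780.50 (below the 17.5% cap of kr 5,577.25)
Interest (14.4%/yr ÷ 12 = 1.2%/month): kr 31,870.00 × ((1 + 0.012)^10 − 1) = kr 4,037.6670…
Total = kr 31,870.00 + kr 4,780.5000 + kr 4,037.6670… = kr 40,688.17

kr 40,688.17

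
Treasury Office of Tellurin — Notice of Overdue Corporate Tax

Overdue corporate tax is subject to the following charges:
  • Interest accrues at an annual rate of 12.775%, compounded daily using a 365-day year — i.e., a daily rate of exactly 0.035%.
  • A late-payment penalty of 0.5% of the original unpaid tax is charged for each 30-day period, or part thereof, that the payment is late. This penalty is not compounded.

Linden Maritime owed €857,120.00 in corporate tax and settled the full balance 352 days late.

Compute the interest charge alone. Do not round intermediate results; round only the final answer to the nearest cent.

€112,356.64

Interest: €857,120.00 × ((1 + 0.00035)^352 − 1) = €857,120.00 × 0.13108624… = €112,356.6377…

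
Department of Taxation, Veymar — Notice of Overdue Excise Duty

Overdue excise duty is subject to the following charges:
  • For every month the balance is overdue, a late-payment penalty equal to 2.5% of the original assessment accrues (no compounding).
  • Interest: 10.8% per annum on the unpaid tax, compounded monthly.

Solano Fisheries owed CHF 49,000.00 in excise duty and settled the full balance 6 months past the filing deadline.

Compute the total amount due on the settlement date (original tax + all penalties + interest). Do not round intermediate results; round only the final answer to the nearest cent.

CHF 59,056.25

Late-payment penalty: 6 × 2.5% × CHF 49,000.00 = CHF 7,350.00
Interest (10.8%/yr ÷ 12 = 0.9%/month): CHF 49,000.00 × ((1 + 0.009)^6 − 1) = CHF 2,706.2543…
Total = CHF 49,000.00 + CHF 7,350.0000 + CHF 2,706.2543… = CHF 59,056.25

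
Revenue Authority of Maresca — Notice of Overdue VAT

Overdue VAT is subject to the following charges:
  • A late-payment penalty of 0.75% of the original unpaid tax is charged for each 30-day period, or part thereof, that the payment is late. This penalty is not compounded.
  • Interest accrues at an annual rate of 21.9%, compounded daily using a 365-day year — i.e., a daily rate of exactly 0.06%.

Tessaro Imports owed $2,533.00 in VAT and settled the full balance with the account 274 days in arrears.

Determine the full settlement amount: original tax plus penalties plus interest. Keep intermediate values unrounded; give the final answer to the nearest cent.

$3,175.44

Penalty periods: ⌈274/30⌉ = 10; penalty = 10 × 0.75% × $2,533.00 = $189.98…
Interest: $2,533.00 × ((1 + 0.0006)^274 − 1) = $2,533.00 × 0.17862759… = $452.4637…
Total = $2,533.00 + $189.9750 + $452.4637… = $3,175.44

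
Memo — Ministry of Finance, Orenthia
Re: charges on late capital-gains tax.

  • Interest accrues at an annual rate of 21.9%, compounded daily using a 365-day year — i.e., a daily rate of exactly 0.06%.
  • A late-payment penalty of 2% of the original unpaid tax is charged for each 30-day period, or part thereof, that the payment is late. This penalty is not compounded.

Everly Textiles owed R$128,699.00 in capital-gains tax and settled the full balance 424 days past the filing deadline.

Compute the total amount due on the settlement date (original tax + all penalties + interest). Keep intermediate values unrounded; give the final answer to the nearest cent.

Penalty periods: ⌈424/30⌉ = 15; penalty = 15 × 2% × R$128,699.00 = R$38,609.70
Interest: R$128,699.00 × ((1 + 0.0006)^424 − 1) = R$128,699.00 × 0.28958919… = R$37,269.8392…
Total = R$128,699.00 + R$38,609.7000 + R$37,269.8392… = R$204,578.54

R$204,578.54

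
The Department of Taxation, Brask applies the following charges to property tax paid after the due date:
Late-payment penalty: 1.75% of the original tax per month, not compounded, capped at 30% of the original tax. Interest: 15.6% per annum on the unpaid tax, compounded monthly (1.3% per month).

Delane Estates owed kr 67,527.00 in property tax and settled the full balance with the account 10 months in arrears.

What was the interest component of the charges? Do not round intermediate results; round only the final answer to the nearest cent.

Interest: kr 67,527.00 × ((1 + 0.013)^10 − 1) = kr 67,527.00 × 0.1378747… = kr 9,310.2671…

kr 9,310.27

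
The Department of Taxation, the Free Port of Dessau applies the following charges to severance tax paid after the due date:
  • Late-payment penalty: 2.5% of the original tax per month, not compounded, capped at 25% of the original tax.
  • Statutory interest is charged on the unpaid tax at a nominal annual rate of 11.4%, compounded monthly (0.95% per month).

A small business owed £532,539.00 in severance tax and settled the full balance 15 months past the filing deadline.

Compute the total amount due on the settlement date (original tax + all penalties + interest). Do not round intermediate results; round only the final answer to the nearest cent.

Penalty (uncapped): 15 × 2.5% × £532,539.00 = £199,702.13…; cap = 25% × £532,539.00 = £133,134.75 → penalty = £133,134.75
Interest: £532,539.00 × ((1 + 0.0095)^15 − 1) = £532,539.00 × 0.1523777… = £81,147.0732…
Total = £532,539.00 + £133,134.7500 + £81,147.0732… = £746,820.82

£746,820.82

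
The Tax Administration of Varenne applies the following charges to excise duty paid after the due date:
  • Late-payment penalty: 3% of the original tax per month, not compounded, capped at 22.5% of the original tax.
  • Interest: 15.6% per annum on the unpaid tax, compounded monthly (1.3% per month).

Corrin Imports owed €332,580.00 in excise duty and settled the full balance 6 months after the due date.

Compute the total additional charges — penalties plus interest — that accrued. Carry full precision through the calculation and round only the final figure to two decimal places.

€86,663.49

Penalty: 6 × 3% × €332,580.00 = €59,864.40 (below the 22.5% cap of €74,830.50)
Interest: €332,580.00 × ((1 + 0.013)^6 − 1) = €332,580.00 × 0.0805794… = €26,799.0871…
Penalties + interest = €59,864.4000 + €26,799.0871… = €86,663.49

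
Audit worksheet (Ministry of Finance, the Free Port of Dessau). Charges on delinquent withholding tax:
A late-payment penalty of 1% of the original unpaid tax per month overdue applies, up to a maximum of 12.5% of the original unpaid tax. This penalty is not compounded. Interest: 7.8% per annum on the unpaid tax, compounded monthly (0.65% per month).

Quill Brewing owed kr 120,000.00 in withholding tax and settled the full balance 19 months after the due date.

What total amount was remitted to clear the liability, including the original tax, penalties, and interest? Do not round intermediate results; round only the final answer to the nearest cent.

kr 150,719.75

Penalty (uncapped): 19 × 1% × kr 120,000.00 = kr 22,800.00; cap = 12.5% × kr 120,000.00 = kr 15,000.00 → penalty = kr 15,000.00
Interest: kr 120,000.00 × ((1 + 0.0065)^19 − 1) = kr 120,000.00 × 0.1309979… = kr 15,719.7501…
Total = kr 120,000.00 + kr 15,000.0000 + kr 15,719.7501… = kr 150,719.75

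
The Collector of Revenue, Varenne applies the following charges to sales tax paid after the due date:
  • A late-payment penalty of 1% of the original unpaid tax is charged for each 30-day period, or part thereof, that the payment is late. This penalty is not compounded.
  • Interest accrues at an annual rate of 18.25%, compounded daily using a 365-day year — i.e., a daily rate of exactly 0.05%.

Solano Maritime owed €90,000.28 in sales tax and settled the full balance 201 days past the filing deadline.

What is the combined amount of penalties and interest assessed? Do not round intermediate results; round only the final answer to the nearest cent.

Penalty periods: ⌈201/30⌉ = 7; penalty = 7 × 1% × €90,000.28 = €6,300.02…
Interest: €90,000.28 × ((1 + 0.0005)^201 − 1) = €90,000.28 × 0.10569587… = €9,512.6579…
Penalties + interest = €6,300.0196 + €9,512.6579… = €15,812.68

€15,812.68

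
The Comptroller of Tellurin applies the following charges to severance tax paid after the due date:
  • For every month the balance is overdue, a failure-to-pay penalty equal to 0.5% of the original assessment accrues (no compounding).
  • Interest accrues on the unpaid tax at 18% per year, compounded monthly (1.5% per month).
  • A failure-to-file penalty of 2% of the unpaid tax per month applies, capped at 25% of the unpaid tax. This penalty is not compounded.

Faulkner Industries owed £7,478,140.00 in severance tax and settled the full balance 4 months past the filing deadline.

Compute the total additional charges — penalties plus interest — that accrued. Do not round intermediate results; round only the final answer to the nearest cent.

Failure-to-file: 4 × 2% × £7,478,140.00 = £598,251.20 (under the 25% cap)
Failure-to-pay penalty = 0.5% × £7,478,140.00 × 4 mo = £149,562.80
Interest: £7,478,140.00 × ((1 + 0.015)^4 − 1) = £7,478,140.00 × 0.0613636… = £458,885.2225…
Penalties + interest = £747,814.0000 + £458,885.2225… = £1,206,699.22

£1,206,699.22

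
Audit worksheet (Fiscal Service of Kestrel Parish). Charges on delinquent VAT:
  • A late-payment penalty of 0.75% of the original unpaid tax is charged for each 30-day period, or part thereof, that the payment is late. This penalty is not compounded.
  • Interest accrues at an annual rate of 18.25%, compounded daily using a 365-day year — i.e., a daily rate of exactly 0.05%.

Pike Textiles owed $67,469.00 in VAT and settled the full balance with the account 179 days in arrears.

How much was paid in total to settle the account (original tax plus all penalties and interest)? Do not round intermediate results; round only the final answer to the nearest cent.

Penalty periods: ⌈179/30⌉ = 6; penalty = 6 × 0.75% × $67,469.00 = $3,036.11…
Interest: $67,469.00 × ((1 + 0.0005)^179 − 1) = $67,469.00 × 0.09360287… = $6,315.2922…
Total = $67,469.00 + $3,036.1050 + $6,315.2922… = $76,820.40

$76,820.40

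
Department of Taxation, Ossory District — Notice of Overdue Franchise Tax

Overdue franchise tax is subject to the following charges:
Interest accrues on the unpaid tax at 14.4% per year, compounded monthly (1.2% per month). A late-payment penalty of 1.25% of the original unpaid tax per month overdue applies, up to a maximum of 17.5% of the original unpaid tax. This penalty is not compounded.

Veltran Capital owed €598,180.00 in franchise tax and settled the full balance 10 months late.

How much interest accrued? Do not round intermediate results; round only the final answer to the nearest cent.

€75,784.49

Interest: €598,180.00 × ((1 + 0.012)^10 − 1) = €598,180.00 × 0.1266918… = €75,784.4877…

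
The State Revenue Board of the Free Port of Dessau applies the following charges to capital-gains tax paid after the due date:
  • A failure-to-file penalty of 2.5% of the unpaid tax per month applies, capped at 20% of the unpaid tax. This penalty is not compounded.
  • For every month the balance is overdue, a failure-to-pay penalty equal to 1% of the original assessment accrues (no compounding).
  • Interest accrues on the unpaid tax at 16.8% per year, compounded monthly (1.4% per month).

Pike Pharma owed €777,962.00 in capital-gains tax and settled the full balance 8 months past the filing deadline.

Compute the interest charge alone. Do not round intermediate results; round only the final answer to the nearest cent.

Interest: €777,962.00 × ((1 + 0.014)^8 − 1) = €777,962.00 × 0.1176444… = €91,522.8598…

€91,522.86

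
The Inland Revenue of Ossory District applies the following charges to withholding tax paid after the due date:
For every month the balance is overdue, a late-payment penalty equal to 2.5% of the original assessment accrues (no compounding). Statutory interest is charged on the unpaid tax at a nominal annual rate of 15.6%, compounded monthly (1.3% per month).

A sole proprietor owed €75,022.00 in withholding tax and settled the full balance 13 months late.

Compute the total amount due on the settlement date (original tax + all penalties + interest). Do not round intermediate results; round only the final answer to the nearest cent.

€113,120.52

Late-payment penalty: 13 × 2.5% × €75,022.00 = €24,382.15
Interest: €75,022.00 × ((1 + 0.013)^13 − 1) = €75,022.00 × 0.1828312… = €13,716.3660…
Total = €75,022.00 + €24,382.1500 + €13,716.3660… = €113,120.52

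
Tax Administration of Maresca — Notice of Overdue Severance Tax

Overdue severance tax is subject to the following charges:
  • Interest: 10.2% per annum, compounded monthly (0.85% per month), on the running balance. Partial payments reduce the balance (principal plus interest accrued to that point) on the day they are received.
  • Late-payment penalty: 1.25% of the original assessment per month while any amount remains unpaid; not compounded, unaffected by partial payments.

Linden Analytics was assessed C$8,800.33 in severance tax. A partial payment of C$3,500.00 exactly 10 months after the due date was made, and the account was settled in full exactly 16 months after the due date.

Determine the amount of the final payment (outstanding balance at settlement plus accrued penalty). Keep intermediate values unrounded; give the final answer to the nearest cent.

Balance at month 10: C$8,800.3300 × (1 + 0.0085)^10 = C$9,577.6284…
After C$3,500.00 payment: C$9,577.6284… − C$3,500.00 = C$6,077.6284…
Balance at month 16: C$6,077.6284… × (1 + 0.0085)^6 = C$6,394.2492…
Penalty: 16 × 1.25% × C$8,800.33 = C$1,760.07…
Final settlement = outstanding balance + penalty = C$6,394.2492… + C$1,760.07… = C$8,154.32

C$8,154.32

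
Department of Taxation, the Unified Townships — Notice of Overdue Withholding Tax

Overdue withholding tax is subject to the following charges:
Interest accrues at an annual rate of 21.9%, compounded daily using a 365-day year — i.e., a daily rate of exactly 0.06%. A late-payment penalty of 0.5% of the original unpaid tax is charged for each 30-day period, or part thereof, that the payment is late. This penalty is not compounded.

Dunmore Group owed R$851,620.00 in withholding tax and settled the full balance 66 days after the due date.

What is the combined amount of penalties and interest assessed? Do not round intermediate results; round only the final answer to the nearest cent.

Penalty periods: ⌈66/30⌉ = 3; penalty = 3 × 0.5% × R$851,620.00 = R$12,774.30
Interest: R$851,620.00 × ((1 + 0.0006)^66 − 1) = R$851,620.00 × 0.04038218… = R$34,390.2707…
Penalties + interest = R$12,774.3000 + R$34,390.2707… = R$47,164.57

R$47,164.57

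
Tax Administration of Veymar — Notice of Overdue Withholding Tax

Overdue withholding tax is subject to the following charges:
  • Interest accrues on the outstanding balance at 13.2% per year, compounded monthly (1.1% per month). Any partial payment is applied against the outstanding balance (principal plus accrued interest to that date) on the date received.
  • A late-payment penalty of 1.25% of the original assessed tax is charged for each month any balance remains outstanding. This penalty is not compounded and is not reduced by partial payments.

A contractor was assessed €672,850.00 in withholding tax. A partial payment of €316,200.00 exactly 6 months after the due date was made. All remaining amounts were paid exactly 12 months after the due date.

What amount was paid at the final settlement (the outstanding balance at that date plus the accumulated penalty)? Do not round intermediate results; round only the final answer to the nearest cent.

Balance at month 6: €672,850.0000 × (1 + 0.011)^6 = €718,497.3824…
After €316,200.00 payment: €718,497.3824… − €316,200.00 = €402,297.3824…
Balance at month 12: €402,297.3824… × (1 + 0.011)^6 = €429,589.9773…
Penalty: 12 × 1.25% × €672,850.00 = €100,927.50
Final settlement = outstanding balance + penalty = €429,589.9773… + €100,927.50 = €530,517.48

€530,517.48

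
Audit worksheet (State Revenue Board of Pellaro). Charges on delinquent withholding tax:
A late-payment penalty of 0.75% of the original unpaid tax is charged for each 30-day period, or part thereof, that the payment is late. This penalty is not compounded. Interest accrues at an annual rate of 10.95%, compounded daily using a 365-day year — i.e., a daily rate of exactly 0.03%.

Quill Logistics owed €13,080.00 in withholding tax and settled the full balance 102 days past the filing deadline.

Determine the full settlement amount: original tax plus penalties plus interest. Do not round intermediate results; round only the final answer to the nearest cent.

€13,878.77

Penalty periods: ⌈102/30⌉ = 4; penalty = 4 × 0.75% × €13,080.00 = €392.40
Interest: €13,080.00 × ((1 + 0.0003)^102 − 1) = €13,080.00 × 0.03106826… = €406.3728…
Total = €13,080.00 + €392.4000 + €406.3728… = €13,878.77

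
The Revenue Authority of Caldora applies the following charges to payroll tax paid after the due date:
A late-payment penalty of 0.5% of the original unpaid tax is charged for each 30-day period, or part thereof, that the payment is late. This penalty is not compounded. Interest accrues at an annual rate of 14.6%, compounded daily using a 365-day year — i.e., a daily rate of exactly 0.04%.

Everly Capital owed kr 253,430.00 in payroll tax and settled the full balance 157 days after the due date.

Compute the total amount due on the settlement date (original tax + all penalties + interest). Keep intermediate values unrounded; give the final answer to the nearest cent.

kr 277,455.29

Penalty periods: ⌈157/30⌉ = 6; penalty = 6 × 0.5% × kr 253,430.00 = kr 7,602.90
Interest: kr 253,430.00 × ((1 + 0.0004)^157 − 1) = kr 253,430.00 × 0.06480048… = kr 16,422.3869…
Total = kr 253,430.00 + kr 7,602.9000 + kr 16,422.3869… = kr 277,455.29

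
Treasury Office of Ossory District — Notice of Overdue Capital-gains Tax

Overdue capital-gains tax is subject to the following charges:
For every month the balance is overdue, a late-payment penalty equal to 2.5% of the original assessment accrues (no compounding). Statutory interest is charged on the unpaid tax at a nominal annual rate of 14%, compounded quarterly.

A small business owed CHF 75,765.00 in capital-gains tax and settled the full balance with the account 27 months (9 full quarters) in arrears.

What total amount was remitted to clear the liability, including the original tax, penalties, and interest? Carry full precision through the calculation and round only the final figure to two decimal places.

CHF 154,401.29

Late-payment penalty = 2.5% × CHF 75,765.00 × 27 mo = CHF 51,141.38…
Interest (14%/yr ÷ 4 = 3.5%/quarter): CHF 75,765.00 × ((1 + 0.035)^9 − 1) = CHF 27,494.9180…
Total = CHF 75,765.00 + CHF 51,141.3750 + CHF 27,494.9180… = CHF 154,401.29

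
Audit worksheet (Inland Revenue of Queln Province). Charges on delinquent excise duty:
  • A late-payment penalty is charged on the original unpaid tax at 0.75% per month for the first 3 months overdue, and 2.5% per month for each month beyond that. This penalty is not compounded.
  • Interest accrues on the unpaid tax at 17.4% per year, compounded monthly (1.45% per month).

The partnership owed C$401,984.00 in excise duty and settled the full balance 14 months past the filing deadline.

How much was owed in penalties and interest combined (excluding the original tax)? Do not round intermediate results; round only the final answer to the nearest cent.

C$209,348.45

Penalty, months 1–3: 3 × 0.75% × C$401,984.00 = C$9,044.64
Penalty, months 4–14: 11 × 2.5% × C$401,984.00 = C$110,545.60
Interest: C$401,984.00 × ((1 + 0.0145)^14 − 1) = C$401,984.00 × 0.2232880… = C$89,758.2076…
Penalties + interest = C$119,590.2400 + C$89,758.2076… = C$209,348.45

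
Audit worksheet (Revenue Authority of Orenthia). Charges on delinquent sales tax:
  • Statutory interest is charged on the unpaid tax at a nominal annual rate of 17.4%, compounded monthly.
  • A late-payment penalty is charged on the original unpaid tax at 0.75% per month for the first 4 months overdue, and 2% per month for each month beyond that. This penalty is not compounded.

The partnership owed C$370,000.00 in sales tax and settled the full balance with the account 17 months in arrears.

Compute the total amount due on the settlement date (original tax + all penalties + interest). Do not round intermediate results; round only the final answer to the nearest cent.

Penalty, months 1–4: 4 × 0.75% × C$370,000.00 = C$11,100.00
Penalty, months 5–17: 13 × 2% × C$370,000.00 = C$96,200.00
Interest (17.4%/yr ÷ 12 = 1.45%/month): C$370,000.00 × ((1 + 0.0145)^17 − 1) = C$102,592.2521…
Total = C$370,000.00 + C$107,300.0000 + C$102,592.2521… = C$579,892.25

C$579,892.25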